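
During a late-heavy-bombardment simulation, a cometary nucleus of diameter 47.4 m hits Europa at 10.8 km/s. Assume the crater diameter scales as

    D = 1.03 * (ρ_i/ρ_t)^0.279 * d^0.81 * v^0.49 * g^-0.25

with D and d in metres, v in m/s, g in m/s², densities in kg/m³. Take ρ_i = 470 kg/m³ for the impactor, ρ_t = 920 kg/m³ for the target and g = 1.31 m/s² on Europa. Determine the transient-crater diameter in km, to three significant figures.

In SI units: v = 10800 m/s.
(ρ_i/ρ_t)^0.279 = (470/920)^0.279 = 0.8291
d^0.81 = 47.4^0.81 = 22.77
v^0.49 = 10800^0.49 = 94.71
g^-0.25 = 1.31^-0.25 = 0.9347
D = 1.03 × 0.8291 × 22.77 × 94.71 × 0.9347 = 1721 m
   = 1.721 km

D ≈ 1.72 km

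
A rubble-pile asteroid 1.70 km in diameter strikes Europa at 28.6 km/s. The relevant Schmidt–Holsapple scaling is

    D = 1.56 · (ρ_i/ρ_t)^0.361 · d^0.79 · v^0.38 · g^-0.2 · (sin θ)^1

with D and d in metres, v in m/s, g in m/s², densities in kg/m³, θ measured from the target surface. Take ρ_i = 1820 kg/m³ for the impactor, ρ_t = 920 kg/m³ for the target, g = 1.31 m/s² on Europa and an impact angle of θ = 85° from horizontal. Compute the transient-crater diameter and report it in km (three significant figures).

D ≈ 33.1 km

In SI units: d = 1700 m, v = 28600 m/s.
(ρ_i/ρ_t)^0.361 = (1820/920)^0.361 = 1.279
d^0.79 = 1700^0.79 = 356.5
v^0.38 = 28600^0.38 = 49.36
g^-0.2 = 1.31^-0.2 = 0.9474
(sin 85°)^1 = 0.9962^1 = 0.9962
D = 1.56 × 1.279 × 356.5 × 49.36 × 0.9474 × 0.9962 = 33137 m
   = 33.14 km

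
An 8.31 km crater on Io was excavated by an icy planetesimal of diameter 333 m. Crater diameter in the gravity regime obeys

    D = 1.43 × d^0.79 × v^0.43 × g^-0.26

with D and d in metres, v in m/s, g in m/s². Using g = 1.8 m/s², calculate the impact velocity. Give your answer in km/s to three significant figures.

Rearranging for v: v = [D / (1.43 · 333^0.79 · 1.8^-0.26)]^(1/0.43).
D = 8310 m.
333^0.79 = 98.34
1.8^-0.26 = 0.8583
Denominator = 1.43 × 98.34 × 0.8583 = 120.7
D / 120.7 = 8310 / 120.7 = 68.85
v = 68.85^(1/0.43) = 68.85^2.3256 = 18803 m/s

v ≈ 18.8 km/s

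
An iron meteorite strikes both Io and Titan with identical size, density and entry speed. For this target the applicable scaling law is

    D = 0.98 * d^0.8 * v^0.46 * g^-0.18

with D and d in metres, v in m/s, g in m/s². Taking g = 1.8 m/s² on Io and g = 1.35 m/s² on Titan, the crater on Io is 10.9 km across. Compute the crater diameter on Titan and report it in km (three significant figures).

All impactor-dependent factors cancel in the ratio, leaving D_Titan/D_Io = (g_Titan/g_Io)^-0.18.
(1.35/1.8)^-0.18 = 0.7500^-0.18 = 1.053
D_Titan = 1.053 × 10.9 km = 11.5 km

D ≈ 11.5 km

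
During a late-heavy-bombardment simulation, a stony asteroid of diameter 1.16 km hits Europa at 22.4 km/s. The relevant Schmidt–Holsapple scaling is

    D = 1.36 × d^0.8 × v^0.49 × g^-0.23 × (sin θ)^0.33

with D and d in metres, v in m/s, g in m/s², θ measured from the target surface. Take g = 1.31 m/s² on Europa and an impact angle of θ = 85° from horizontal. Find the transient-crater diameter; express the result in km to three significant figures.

In SI units: d = 1160 m, v = 22400 m/s.
d^0.8 = 1160^0.8 = 282.9
v^0.49 = 22400^0.49 = 135.4
g^-0.23 = 1.31^-0.23 = 0.9398
(sin 85°)^0.33 = 0.9962^0.33 = 0.9987
D = 1.36 × 282.9 × 135.4 × 0.9398 × 0.9987 = 48895 m
   = 48.89 km

D ≈ 48.9 km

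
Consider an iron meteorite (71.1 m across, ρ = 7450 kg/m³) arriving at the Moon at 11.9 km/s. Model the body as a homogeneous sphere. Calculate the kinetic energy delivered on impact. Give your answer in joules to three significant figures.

E ≈ 9.93 × 10^16 J

v = 11900 m/s.
Mass m = (π/6) ρ d³ = (π/6) × 7450 × (71.1)³ = 1.402 × 10^9 kg
E = ½ m v² = 0.5 × 1.402 × 10^9 × (11900)² = 9.927 × 10^16 J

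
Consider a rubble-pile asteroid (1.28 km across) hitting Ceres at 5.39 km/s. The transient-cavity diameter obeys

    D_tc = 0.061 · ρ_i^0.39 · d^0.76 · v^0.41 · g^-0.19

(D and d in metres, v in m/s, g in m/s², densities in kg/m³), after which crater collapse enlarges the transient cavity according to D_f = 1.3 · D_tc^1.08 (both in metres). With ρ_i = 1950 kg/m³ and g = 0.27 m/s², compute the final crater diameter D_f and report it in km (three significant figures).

D_f ≈ 32.2 km

In SI: d = 1280 m, v = 5390 m/s.
ρ_i^0.39 = 1950^0.39 = 19.19
d^0.76 = 1280^0.76 = 229.9
v^0.41 = 5390^0.41 = 33.88
g^-0.19 = 0.27^-0.19 = 1.282
D_tc = 0.061 × 19.19 × 229.9 × 33.88 × 1.282 = 11690 m
D_f = 1.3 × (11690)^1.08 = 32150 m
     = 32.15 km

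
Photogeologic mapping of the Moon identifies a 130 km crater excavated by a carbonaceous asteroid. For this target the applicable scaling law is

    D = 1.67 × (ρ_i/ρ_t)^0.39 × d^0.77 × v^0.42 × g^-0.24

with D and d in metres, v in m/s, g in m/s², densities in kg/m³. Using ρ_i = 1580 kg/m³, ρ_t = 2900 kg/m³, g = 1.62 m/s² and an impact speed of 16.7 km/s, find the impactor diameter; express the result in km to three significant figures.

d ≈ 17.7 km

Rearranging for d: d = [D / (1.67 · (1580/2900)^0.39 · 16700^0.42 · 1.62^-0.24)]^(1/0.77).
D = 130000 m.
(1580/2900)^0.39 = 0.7891
16700^0.42 = 59.37
1.62^-0.24 = 0.8907
Denominator = 1.67 × 0.7891 × 59.37 × 0.8907 = 69.69
D / 69.69 = 130000 / 69.69 = 1865
d = 1865^(1/0.77) = 1865^1.2987 = 17686 m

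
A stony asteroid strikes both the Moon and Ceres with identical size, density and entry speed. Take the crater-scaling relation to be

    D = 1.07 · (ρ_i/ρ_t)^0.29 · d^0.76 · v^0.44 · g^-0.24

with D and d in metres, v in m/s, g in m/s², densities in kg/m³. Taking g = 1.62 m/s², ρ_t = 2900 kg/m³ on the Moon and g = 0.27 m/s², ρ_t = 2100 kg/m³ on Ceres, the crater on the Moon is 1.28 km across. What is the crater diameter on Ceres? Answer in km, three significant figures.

The impactor-only factors (d, v, ρ_i) cancel in the ratio, leaving D_Ceres/D_Moon = (g_Ceres/g_Moon)^-0.24 · (ρ_t,Moon/ρ_t,Ceres)^0.29.
(0.27/1.62)^-0.24 = 0.1667^-0.24 = 1.537
(2900/2100)^0.29 = 1.381^0.29 = 1.098
Ratio = 1.537 × 1.098 = 1.688
D_Ceres = 1.688 × 1.28 km = 2.16 km

D ≈ 2.16 km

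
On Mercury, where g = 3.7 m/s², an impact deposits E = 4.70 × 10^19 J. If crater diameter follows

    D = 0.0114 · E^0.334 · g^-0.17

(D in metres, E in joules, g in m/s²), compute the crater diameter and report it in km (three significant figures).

D ≈ 33.9 km

E^0.334 = (4.70 × 10^19)^0.334 = 3.719 × 10^6
g^-0.17 = 3.7^-0.17 = 0.8006
D = 0.0114 × 3.719 × 10^6 × 0.8006 = 33943 m
   = 33.94 km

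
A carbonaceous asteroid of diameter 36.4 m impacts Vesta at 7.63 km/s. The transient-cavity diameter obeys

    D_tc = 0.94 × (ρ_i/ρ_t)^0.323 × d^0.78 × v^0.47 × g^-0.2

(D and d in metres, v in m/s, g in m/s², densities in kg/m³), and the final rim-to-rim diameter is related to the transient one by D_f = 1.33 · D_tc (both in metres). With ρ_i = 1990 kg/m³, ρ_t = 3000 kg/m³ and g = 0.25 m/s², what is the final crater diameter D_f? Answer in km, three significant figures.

v = 7630 m/s.
(ρ_i/ρ_t)^0.323 = (1990/3000)^0.323 = 0.8758
d^0.78 = 36.4^0.78 = 16.51
v^0.47 = 7630^0.47 = 66.80
g^-0.2 = 0.25^-0.2 = 1.320
D_tc = 0.94 × 0.8758 × 16.51 × 66.80 × 1.320 = 1198 m
D_f = 1.33 × 1198 = 1593 m
     = 1.593 km

D_f ≈ 1.59 km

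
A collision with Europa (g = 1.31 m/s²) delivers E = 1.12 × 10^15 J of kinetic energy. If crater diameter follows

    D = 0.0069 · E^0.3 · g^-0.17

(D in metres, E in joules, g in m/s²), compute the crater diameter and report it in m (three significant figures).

D ≈ 216 m

E^0.3 = (1.12 × 10^15)^0.3 = 3.272 × 10^4
g^-0.17 = 1.31^-0.17 = 0.9551
D = 0.0069 × 3.272 × 10^4 × 0.9551 = 215.6 m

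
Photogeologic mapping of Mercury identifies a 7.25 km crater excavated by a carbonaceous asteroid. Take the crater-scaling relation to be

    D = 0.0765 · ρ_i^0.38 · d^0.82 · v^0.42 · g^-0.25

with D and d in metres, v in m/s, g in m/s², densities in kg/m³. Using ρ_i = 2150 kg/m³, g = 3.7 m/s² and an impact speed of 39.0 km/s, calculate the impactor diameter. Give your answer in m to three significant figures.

Rearranging for d: d = [D / (0.0765 · 2150^0.38 · 39000^0.42 · 3.7^-0.25)]^(1/0.82).
D = 7250 m.
2150^0.38 = 18.46
39000^0.42 = 84.77
3.7^-0.25 = 0.7210
Denominator = 0.0765 × 18.46 × 84.77 × 0.7210 = 86.31
D / 86.31 = 7250 / 86.31 = 84.00
d = 84.00^(1/0.82) = 84.00^1.2195 = 222.2 m

d ≈ 222 m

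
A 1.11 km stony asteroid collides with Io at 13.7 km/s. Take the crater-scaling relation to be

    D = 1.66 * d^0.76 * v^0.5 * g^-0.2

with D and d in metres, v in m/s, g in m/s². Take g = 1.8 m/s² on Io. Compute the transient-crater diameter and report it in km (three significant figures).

D ≈ 35.6 km

In SI units: d = 1110 m, v = 13700 m/s.
d^0.76 = 1110^0.76 = 206.3
v^0.5 = 13700^0.5 = 117.0
g^-0.2 = 1.8^-0.2 = 0.8891
D = 1.66 × 206.3 × 117.0 × 0.8891 = 35624 m
   = 35.62 km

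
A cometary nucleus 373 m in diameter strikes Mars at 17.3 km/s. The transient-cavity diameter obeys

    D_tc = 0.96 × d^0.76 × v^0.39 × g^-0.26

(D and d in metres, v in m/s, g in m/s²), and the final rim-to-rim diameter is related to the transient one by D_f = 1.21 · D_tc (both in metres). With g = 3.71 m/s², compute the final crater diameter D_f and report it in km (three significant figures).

D_f ≈ 3.34 km

v = 17300 m/s.
d^0.76 = 373^0.76 = 90.05
v^0.39 = 17300^0.39 = 44.96
g^-0.26 = 3.71^-0.26 = 0.7112
D_tc = 0.96 × 90.05 × 44.96 × 0.7112 = 2764 m
D_f = 1.21 × 2764 = 3344 m
     = 3.344 km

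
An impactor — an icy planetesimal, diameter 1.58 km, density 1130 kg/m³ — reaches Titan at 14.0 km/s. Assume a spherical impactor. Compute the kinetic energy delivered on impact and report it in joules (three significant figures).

d = 1580 m; v = 14000 m/s.
Mass m = (π/6) ρ d³ = (π/6) × 1130 × (1580)³ = 2.334 × 10^12 kg
E = ½ m v² = 0.5 × 2.334 × 10^12 × (14000)² = 2.287 × 10^20 J

E ≈ 2.29 × 10^20 J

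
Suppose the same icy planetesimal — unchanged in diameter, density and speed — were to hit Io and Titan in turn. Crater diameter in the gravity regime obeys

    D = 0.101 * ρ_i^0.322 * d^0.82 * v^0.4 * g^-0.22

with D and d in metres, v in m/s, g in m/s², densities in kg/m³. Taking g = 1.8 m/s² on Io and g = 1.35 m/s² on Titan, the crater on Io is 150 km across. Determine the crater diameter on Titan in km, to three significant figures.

D ≈ 160 km

All impactor-dependent factors cancel in the ratio, leaving D_Titan/D_Io = (g_Titan/g_Io)^-0.22.
(1.35/1.8)^-0.22 = 0.7500^-0.22 = 1.065
D_Titan = 1.065 × 150 km = 160 km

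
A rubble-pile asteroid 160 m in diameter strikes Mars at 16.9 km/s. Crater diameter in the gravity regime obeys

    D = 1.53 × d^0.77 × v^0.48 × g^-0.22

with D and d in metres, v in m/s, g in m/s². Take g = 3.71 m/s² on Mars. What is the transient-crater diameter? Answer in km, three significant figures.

In SI units: v = 16900 m/s.
d^0.77 = 160^0.77 = 49.79
v^0.48 = 16900^0.48 = 107.0
g^-0.22 = 3.71^-0.22 = 0.7494
D = 1.53 × 49.79 × 107.0 × 0.7494 = 6108 m
   = 6.108 km

D ≈ 6.11 km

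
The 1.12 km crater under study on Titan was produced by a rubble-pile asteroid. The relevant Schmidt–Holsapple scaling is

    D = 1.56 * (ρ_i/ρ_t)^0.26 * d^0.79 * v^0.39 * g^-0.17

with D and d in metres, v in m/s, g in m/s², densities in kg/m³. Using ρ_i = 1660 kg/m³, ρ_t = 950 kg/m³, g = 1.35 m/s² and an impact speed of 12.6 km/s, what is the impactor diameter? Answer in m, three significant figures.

d ≈ 34.6 m

Rearranging for d: d = [D / (1.56 · (1660/950)^0.26 · 12600^0.39 · 1.35^-0.17)]^(1/0.79).
D = 1120 m.
(1660/950)^0.26 = 1.156
12600^0.39 = 39.73
1.35^-0.17 = 0.9503
Denominator = 1.56 × 1.156 × 39.73 × 0.9503 = 68.09
D / 68.09 = 1120 / 68.09 = 16.45
d = 16.45^(1/0.79) = 16.45^1.2658 = 34.63 m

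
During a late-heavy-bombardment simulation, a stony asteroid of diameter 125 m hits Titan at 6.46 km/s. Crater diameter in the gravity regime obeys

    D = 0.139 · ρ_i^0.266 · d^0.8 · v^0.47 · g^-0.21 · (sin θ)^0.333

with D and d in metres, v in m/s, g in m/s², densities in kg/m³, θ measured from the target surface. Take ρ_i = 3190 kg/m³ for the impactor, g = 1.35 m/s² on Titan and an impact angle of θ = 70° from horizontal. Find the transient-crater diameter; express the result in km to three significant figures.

In SI units: v = 6460 m/s.
ρ_i^0.266 = 3190^0.266 = 8.551
d^0.8 = 125^0.8 = 47.59
v^0.47 = 6460^0.47 = 61.77
g^-0.21 = 1.35^-0.21 = 0.9389
(sin 70°)^0.333 = 0.9397^0.333 = 0.9795
D = 0.139 × 8.551 × 47.59 × 61.77 × 0.9389 × 0.9795 = 3213 m
   = 3.213 km

D ≈ 3.21 km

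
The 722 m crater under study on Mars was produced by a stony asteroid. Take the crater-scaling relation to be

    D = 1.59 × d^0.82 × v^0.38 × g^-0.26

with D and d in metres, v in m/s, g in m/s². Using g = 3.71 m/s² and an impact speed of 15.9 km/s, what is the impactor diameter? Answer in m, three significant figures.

d ≈ 29.8 m

Rearranging for d: d = [D / (1.59 · 15900^0.38 · 3.71^-0.26)]^(1/0.82).
15900^0.38 = 39.49
3.71^-0.26 = 0.7112
Denominator = 1.59 × 39.49 × 0.7112 = 44.66
D / 44.66 = 722 / 44.66 = 16.17
d = 16.17^(1/0.82) = 16.17^1.2195 = 29.79 m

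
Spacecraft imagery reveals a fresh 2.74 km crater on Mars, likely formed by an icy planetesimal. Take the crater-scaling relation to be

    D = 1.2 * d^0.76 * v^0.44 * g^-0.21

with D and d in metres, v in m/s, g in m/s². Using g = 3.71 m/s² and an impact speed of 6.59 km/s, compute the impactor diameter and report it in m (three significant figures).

d ≈ 232 m

Rearranging for d: d = [D / (1.2 · 6590^0.44 · 3.71^-0.21)]^(1/0.76).
D = 2740 m.
6590^0.44 = 47.90
3.71^-0.21 = 0.7593
Denominator = 1.2 × 47.90 × 0.7593 = 43.64
D / 43.64 = 2740 / 43.64 = 62.79
d = 62.79^(1/0.76) = 62.79^1.3158 = 232.1 m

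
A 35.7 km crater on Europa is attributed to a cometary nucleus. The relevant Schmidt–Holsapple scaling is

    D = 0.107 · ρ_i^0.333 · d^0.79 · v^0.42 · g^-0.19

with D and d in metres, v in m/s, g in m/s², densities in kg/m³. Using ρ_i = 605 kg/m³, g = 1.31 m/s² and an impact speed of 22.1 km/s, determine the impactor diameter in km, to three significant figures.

d ≈ 3.45 km

Rearranging for d: d = [D / (0.107 · 605^0.333 · 22100^0.42 · 1.31^-0.19)]^(1/0.79).
D = 35700 m.
605^0.333 = 8.440
22100^0.42 = 66.78
1.31^-0.19 = 0.9500
Denominator = 0.107 × 8.440 × 66.78 × 0.9500 = 57.29
D / 57.29 = 35700 / 57.29 = 623.1
d = 623.1^(1/0.79) = 623.1^1.2658 = 3446 m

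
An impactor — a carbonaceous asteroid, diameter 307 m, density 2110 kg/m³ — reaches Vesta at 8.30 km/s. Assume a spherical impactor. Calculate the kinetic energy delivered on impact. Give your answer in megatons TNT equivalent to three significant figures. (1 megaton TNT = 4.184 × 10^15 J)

v = 8300 m/s.
Mass m = (π/6) ρ d³ = (π/6) × 2110 × (307)³ = 3.197 × 10^10 kg
E = ½ m v² = 0.5 × 3.197 × 10^10 × (8300)² = 1.101 × 10^18 J
   = 1.101 × 10^18 / 4.184×10^15 = 263.1 Mt

E ≈ 263 Mt TNT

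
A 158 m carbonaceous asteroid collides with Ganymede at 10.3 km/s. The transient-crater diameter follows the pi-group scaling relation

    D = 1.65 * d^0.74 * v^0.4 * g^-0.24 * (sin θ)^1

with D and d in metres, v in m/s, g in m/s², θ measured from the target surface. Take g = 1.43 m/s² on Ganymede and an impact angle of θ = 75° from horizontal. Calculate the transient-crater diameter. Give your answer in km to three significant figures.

D ≈ 2.50 km

In SI units: v = 10300 m/s.
d^0.74 = 158^0.74 = 42.36
v^0.4 = 10300^0.4 = 40.28
g^-0.24 = 1.43^-0.24 = 0.9177
(sin 75°)^1 = 0.9659^1 = 0.9659
D = 1.65 × 42.36 × 40.28 × 0.9177 × 0.9659 = 2496 m
   = 2.496 km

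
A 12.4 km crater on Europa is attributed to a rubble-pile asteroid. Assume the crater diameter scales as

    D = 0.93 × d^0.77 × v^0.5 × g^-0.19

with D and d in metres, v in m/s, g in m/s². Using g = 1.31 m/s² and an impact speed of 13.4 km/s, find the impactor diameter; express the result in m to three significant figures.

d ≈ 508 m

Rearranging for d: d = [D / (0.93 · 13400^0.5 · 1.31^-0.19)]^(1/0.77).
D = 12400 m.
13400^0.5 = 115.8
1.31^-0.19 = 0.9500
Denominator = 0.93 × 115.8 × 0.9500 = 102.3
D / 102.3 = 12400 / 102.3 = 121.2
d = 121.2^(1/0.77) = 121.2^1.2987 = 508.0 m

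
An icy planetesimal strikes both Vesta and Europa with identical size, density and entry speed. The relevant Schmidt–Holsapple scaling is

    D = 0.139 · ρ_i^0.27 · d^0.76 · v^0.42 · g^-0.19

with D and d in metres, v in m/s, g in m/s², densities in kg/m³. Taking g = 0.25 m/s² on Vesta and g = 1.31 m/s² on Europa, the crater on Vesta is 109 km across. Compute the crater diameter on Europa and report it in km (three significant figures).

All impactor-dependent factors cancel in the ratio, leaving D_Europa/D_Vesta = (g_Europa/g_Vesta)^-0.19.
(1.31/0.25)^-0.19 = 5.240^-0.19 = 0.7300
D_Europa = 0.7300 × 109 km = 79.6 km

D ≈ 79.6 km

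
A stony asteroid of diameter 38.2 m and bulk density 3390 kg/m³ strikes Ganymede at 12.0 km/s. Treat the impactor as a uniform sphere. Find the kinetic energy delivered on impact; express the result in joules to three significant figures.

v = 12000 m/s.
Mass m = (π/6) ρ d³ = (π/6) × 3390 × (38.2)³ = 9.894 × 10^7 kg
E = ½ m v² = 0.5 × 9.894 × 10^7 × (12000)² = 7.124 × 10^15 J

E ≈ 7.12 × 10^15 J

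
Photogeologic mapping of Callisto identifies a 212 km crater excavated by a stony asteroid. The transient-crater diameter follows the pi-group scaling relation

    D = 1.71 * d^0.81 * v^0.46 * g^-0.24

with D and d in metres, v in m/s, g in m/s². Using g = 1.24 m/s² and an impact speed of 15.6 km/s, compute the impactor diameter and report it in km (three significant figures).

Rearranging for d: d = [D / (1.71 · 15600^0.46 · 1.24^-0.24)]^(1/0.81).
D = 212000 m.
15600^0.46 = 84.89
1.24^-0.24 = 0.9497
Denominator = 1.71 × 84.89 × 0.9497 = 137.9
D / 137.9 = 212000 / 137.9 = 1537
d = 1537^(1/0.81) = 1537^1.2346 = 8595 m

d ≈ 8.60 km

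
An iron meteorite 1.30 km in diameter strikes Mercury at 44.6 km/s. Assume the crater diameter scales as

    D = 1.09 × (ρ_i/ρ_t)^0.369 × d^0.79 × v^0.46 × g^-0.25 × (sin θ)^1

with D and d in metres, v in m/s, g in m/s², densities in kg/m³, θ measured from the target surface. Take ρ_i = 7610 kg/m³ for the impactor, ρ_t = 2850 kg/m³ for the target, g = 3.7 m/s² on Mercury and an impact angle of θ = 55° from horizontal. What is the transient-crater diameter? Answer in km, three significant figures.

D ≈ 36.7 km

In SI units: d = 1300 m, v = 44600 m/s.
(ρ_i/ρ_t)^0.369 = (7610/2850)^0.369 = 1.437
d^0.79 = 1300^0.79 = 288.4
v^0.46 = 44600^0.46 = 137.6
g^-0.25 = 3.7^-0.25 = 0.7210
(sin 55°)^1 = 0.8192^1 = 0.8192
D = 1.09 × 1.437 × 288.4 × 137.6 × 0.7210 × 0.8192 = 36713 m
   = 36.71 km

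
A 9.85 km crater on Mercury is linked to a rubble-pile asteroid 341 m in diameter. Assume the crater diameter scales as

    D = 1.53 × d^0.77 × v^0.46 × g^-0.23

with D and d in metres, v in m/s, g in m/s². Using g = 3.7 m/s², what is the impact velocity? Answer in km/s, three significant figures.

v ≈ 21.1 km/s

Rearranging for v: v = [D / (1.53 · 341^0.77 · 3.7^-0.23)]^(1/0.46).
D = 9850 m.
341^0.77 = 89.17
3.7^-0.23 = 0.7401
Denominator = 1.53 × 89.17 × 0.7401 = 101.0
D / 101.0 = 9850 / 101.0 = 97.52
v = 97.52^(1/0.46) = 97.52^2.1739 = 21091 m/s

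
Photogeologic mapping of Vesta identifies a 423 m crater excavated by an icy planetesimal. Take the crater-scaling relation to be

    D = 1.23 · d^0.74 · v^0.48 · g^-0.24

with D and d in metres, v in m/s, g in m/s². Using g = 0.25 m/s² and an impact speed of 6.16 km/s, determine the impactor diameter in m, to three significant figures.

Rearranging for d: d = [D / (1.23 · 6160^0.48 · 0.25^-0.24)]^(1/0.74).
6160^0.48 = 65.92
0.25^-0.24 = 1.395
Denominator = 1.23 × 65.92 × 1.395 = 113.1
D / 113.1 = 423 / 113.1 = 3.740
d = 3.740^(1/0.74) = 3.740^1.3514 = 5.945 m

d ≈ 5.95 m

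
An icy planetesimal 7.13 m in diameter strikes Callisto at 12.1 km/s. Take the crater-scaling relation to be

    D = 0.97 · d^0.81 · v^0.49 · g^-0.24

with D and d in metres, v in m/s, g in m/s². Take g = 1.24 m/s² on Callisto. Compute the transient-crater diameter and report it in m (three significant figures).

D ≈ 453 m

In SI units: v = 12100 m/s.
d^0.81 = 7.13^0.81 = 4.909
v^0.49 = 12100^0.49 = 100.1
g^-0.24 = 1.24^-0.24 = 0.9497
D = 0.97 × 4.909 × 100.1 × 0.9497 = 452.7 m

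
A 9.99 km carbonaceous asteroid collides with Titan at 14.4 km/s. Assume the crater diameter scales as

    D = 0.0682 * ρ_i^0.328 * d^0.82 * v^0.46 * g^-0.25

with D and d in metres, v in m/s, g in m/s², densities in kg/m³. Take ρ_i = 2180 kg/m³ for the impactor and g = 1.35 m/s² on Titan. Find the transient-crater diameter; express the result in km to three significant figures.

In SI units: d = 9990 m, v = 14400 m/s.
ρ_i^0.328 = 2180^0.328 = 12.45
d^0.82 = 9990^0.82 = 1904
v^0.46 = 14400^0.46 = 81.82
g^-0.25 = 1.35^-0.25 = 0.9277
D = 0.0682 × 12.45 × 1904 × 81.82 × 0.9277 = 1.227 × 10^5 m
   = 122.7 km

D ≈ 123 km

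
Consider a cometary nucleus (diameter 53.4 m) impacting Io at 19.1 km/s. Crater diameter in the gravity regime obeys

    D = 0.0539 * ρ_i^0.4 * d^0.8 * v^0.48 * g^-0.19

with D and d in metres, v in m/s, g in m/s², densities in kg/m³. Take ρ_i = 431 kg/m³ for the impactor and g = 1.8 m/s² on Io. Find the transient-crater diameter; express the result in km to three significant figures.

In SI units: v = 19100 m/s.
ρ_i^0.4 = 431^0.4 = 11.32
d^0.8 = 53.4^0.8 = 24.10
v^0.48 = 19100^0.48 = 113.5
g^-0.19 = 1.8^-0.19 = 0.8943
D = 0.0539 × 11.32 × 24.10 × 113.5 × 0.8943 = 1493 m
   = 1.493 km

D ≈ 1.49 km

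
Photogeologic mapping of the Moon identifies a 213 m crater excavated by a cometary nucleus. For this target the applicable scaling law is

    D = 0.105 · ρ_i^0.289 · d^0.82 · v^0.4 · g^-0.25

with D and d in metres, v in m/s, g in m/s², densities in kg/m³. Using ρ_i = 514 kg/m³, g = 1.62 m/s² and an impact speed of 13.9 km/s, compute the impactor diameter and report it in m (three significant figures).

d ≈ 13.2 m

Rearranging for d: d = [D / (0.105 · 514^0.289 · 13900^0.4 · 1.62^-0.25)]^(1/0.82).
514^0.289 = 6.074
13900^0.4 = 45.42
1.62^-0.25 = 0.8864
Denominator = 0.105 × 6.074 × 45.42 × 0.8864 = 25.68
D / 25.68 = 213 / 25.68 = 8.294
d = 8.294^(1/0.82) = 8.294^1.2195 = 13.20 m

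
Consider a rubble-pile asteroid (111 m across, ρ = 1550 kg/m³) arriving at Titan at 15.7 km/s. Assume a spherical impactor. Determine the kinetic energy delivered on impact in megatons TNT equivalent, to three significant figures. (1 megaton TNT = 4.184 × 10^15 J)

E ≈ 32.7 Mt TNT

v = 15700 m/s.
Mass m = (π/6) ρ d³ = (π/6) × 1550 × (111)³ = 1.110 × 10^9 kg
E = ½ m v² = 0.5 × 1.110 × 10^9 × (15700)² = 1.368 × 10^17 J
   = 1.368 × 10^17 / 4.184×10^15 = 32.70 Mt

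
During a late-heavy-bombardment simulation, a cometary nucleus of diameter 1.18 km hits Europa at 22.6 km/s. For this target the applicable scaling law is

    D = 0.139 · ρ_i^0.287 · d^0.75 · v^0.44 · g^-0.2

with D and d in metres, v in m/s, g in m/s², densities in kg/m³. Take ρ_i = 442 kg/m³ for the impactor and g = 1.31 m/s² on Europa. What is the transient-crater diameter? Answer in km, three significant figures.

D ≈ 12.5 km

In SI units: d = 1180 m, v = 22600 m/s.
ρ_i^0.287 = 442^0.287 = 5.744
d^0.75 = 1180^0.75 = 201.3
v^0.44 = 22600^0.44 = 82.38
g^-0.2 = 1.31^-0.2 = 0.9474
D = 0.139 × 5.744 × 201.3 × 82.38 × 0.9474 = 12544 m
   = 12.54 km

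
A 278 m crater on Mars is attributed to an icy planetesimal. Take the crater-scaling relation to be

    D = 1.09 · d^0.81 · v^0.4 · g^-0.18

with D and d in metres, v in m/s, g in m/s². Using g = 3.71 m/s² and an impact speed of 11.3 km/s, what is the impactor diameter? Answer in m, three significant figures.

Rearranging for d: d = [D / (1.09 · 11300^0.4 · 3.71^-0.18)]^(1/0.81).
11300^0.4 = 41.81
3.71^-0.18 = 0.7898
Denominator = 1.09 × 41.81 × 0.7898 = 35.99
D / 35.99 = 278 / 35.99 = 7.724
d = 7.724^(1/0.81) = 7.724^1.2346 = 12.48 m

d ≈ 12.5 m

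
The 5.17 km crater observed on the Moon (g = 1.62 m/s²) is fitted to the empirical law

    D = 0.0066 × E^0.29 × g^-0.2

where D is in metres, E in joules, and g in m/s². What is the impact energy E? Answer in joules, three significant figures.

E ≈ 2.94 × 10^20 J

Rearranging: E = [D / (0.0066 · g^-0.2)]^(1/0.29).
D = 5170 m.
g^-0.2 = 1.62^-0.2 = 0.9080
D / (0.0066 × 0.9080) = 5170 / (5.993 × 10^-3) = 8.627 × 10^5
E = (8.627 × 10^5)^3.4483 = 2.942 × 10^20 J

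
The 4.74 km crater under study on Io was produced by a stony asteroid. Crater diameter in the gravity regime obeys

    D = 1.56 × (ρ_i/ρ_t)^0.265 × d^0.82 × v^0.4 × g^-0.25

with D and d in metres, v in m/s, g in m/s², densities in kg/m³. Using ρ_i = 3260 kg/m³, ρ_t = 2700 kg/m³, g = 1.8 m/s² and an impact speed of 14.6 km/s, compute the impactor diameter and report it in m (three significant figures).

d ≈ 185 m

Rearranging for d: d = [D / (1.56 · (3260/2700)^0.265 · 14600^0.4 · 1.8^-0.25)]^(1/0.82).
D = 4740 m.
(3260/2700)^0.265 = 1.051
14600^0.4 = 46.32
1.8^-0.25 = 0.8633
Denominator = 1.56 × 1.051 × 46.32 × 0.8633 = 65.56
D / 65.56 = 4740 / 65.56 = 72.30
d = 72.30^(1/0.82) = 72.30^1.2195 = 185.0 m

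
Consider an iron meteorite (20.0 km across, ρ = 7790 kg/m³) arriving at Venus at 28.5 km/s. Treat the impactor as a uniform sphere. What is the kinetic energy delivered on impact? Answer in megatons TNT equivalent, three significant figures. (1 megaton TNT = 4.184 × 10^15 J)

E ≈ 3.17 × 10^9 Mt TNT

d = 20000 m; v = 28500 m/s.
Mass m = (π/6) ρ d³ = (π/6) × 7790 × (20000)³ = 3.263 × 10^16 kg
E = ½ m v² = 0.5 × 3.263 × 10^16 × (28500)² = 1.325 × 10^25 J
   = 1.325 × 10^25 / 4.184×10^15 = 3.167 × 10^9 Mt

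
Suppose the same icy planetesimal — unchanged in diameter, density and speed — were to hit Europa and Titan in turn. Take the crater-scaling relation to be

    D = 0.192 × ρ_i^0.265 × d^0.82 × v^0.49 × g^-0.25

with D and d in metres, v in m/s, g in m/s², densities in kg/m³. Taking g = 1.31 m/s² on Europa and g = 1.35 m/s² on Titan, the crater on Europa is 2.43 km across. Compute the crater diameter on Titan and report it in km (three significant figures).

All impactor-dependent factors cancel in the ratio, leaving D_Titan/D_Europa = (g_Titan/g_Europa)^-0.25.
(1.35/1.31)^-0.25 = 1.031^-0.25 = 0.9924
D_Titan = 0.9924 × 2.43 km = 2.41 km

D ≈ 2.41 km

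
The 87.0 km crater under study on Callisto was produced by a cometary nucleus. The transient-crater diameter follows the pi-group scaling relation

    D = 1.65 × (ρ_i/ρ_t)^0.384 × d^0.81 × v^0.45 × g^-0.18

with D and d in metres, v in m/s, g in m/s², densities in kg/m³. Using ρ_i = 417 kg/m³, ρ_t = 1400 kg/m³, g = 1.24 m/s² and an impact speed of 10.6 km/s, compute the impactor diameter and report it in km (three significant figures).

d ≈ 7.30 km

Rearranging for d: d = [D / (1.65 · (417/1400)^0.384 · 10600^0.45 · 1.24^-0.18)]^(1/0.81).
D = 87000 m.
(417/1400)^0.384 = 0.6281
10600^0.45 = 64.77
1.24^-0.18 = 0.9620
Denominator = 1.65 × 0.6281 × 64.77 × 0.9620 = 64.57
D / 64.57 = 87000 / 64.57 = 1347
d = 1347^(1/0.81) = 1347^1.2346 = 7303 m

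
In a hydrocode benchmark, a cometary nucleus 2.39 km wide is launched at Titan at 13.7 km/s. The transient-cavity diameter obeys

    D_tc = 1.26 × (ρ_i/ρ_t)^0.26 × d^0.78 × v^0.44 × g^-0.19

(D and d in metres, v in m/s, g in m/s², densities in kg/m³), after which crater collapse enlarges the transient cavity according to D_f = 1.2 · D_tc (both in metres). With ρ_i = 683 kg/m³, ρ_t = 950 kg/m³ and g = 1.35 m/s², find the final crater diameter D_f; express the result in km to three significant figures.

D_f ≈ 37.4 km

In SI: d = 2390 m, v = 13700 m/s.
(ρ_i/ρ_t)^0.26 = (683/950)^0.26 = 0.9178
d^0.78 = 2390^0.78 = 431.7
v^0.44 = 13700^0.44 = 66.09
g^-0.19 = 1.35^-0.19 = 0.9446
D_tc = 1.26 × 0.9178 × 431.7 × 66.09 × 0.9446 = 31170 m
D_f = 1.2 × 31170 = 37404 m
     = 37.40 km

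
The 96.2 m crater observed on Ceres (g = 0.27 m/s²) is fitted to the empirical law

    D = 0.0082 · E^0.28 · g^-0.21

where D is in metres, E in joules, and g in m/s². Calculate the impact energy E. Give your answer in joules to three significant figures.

Rearranging: E = [D / (0.0082 · g^-0.21)]^(1/0.28).
g^-0.21 = 0.27^-0.21 = 1.316
D / (0.0082 × 1.316) = 96.2 / (0.01079) = 8.916 × 10^3
E = (8.916 × 10^3)^3.5714 = 1.281 × 10^14 J

E ≈ 1.28 × 10^14 J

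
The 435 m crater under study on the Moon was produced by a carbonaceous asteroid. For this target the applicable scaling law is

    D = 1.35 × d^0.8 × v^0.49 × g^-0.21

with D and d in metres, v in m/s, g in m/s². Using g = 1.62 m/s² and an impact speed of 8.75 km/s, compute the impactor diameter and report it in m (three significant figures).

d ≈ 5.97 m

Rearranging for d: d = [D / (1.35 · 8750^0.49 · 1.62^-0.21)]^(1/0.8).
8750^0.49 = 85.42
1.62^-0.21 = 0.9037
Denominator = 1.35 × 85.42 × 0.9037 = 104.2
D / 104.2 = 435 / 104.2 = 4.175
d = 4.175^(1/0.8) = 4.175^1.25 = 5.968 m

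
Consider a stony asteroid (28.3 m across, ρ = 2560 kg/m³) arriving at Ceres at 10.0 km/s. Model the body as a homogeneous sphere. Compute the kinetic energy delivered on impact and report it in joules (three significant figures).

v = 10000 m/s.
Mass m = (π/6) ρ d³ = (π/6) × 2560 × (28.3)³ = 3.038 × 10^7 kg
E = ½ m v² = 0.5 × 3.038 × 10^7 × (10000)² = 1.519 × 10^15 J

E ≈ 1.52 × 10^15 J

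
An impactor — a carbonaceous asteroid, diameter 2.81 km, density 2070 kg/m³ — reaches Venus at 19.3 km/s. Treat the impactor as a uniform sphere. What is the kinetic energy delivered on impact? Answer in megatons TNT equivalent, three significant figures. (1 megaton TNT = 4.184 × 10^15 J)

d = 2810 m; v = 19300 m/s.
Mass m = (π/6) ρ d³ = (π/6) × 2070 × (2810)³ = 2.405 × 10^13 kg
E = ½ m v² = 0.5 × 2.405 × 10^13 × (19300)² = 4.479 × 10^21 J
   = 4.479 × 10^21 / 4.184×10^15 = 1.071 × 10^6 Mt

E ≈ 1.07 × 10^6 Mt TNT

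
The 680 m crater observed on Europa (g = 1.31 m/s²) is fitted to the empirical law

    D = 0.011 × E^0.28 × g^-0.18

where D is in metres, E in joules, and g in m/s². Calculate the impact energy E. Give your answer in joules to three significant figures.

Rearranging: E = [D / (0.011 · g^-0.18)]^(1/0.28).
g^-0.18 = 1.31^-0.18 = 0.9526
D / (0.011 × 0.9526) = 680 / (0.01048) = 6.489 × 10^4
E = (6.489 × 10^4)^3.5714 = 1.535 × 10^17 J

E ≈ 1.54 × 10^17 J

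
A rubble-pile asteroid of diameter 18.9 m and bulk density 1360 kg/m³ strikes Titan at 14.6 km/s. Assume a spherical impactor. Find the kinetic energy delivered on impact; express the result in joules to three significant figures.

v = 14600 m/s.
Mass m = (π/6) ρ d³ = (π/6) × 1360 × (18.9)³ = 4.808 × 10^6 kg
E = ½ m v² = 0.5 × 4.808 × 10^6 × (14600)² = 5.124 × 10^14 J

E ≈ 5.12 × 10^14 J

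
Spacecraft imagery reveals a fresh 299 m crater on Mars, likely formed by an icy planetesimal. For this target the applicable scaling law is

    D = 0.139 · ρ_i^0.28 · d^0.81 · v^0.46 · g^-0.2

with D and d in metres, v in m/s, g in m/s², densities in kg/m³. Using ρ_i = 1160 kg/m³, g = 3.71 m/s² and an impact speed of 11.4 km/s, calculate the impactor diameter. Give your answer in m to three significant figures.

d ≈ 7.79 m

Rearranging for d: d = [D / (0.139 · 1160^0.28 · 11400^0.46 · 3.71^-0.2)]^(1/0.81).
1160^0.28 = 7.212
11400^0.46 = 73.48
3.71^-0.2 = 0.7694
Denominator = 0.139 × 7.212 × 73.48 × 0.7694 = 56.68
D / 56.68 = 299 / 56.68 = 5.275
d = 5.275^(1/0.81) = 5.275^1.2346 = 7.792 m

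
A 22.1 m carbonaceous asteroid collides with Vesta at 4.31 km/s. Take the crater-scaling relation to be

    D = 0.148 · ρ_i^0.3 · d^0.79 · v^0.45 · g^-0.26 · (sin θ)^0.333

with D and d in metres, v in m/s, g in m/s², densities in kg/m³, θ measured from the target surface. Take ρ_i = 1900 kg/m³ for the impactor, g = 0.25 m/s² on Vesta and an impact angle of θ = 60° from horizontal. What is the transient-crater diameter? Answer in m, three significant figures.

D ≈ 971 m

In SI units: v = 4310 m/s.
ρ_i^0.3 = 1900^0.3 = 9.630
d^0.79 = 22.1^0.79 = 11.54
v^0.45 = 4310^0.45 = 43.20
g^-0.26 = 0.25^-0.26 = 1.434
(sin 60°)^0.333 = 0.8660^0.333 = 0.9532
D = 0.148 × 9.630 × 11.54 × 43.20 × 1.434 × 0.9532 = 971.2 m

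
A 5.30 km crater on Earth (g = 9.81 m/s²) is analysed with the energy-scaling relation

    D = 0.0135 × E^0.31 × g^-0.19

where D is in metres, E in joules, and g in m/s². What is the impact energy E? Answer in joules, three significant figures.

Rearranging: E = [D / (0.0135 · g^-0.19)]^(1/0.31).
D = 5300 m.
g^-0.19 = 9.81^-0.19 = 0.6480
D / (0.0135 × 0.6480) = 5300 / (8.748 × 10^-3) = 6.059 × 10^5
E = (6.059 × 10^5)^3.2258 = 4.496 × 10^18 J

E ≈ 4.50 × 10^18 J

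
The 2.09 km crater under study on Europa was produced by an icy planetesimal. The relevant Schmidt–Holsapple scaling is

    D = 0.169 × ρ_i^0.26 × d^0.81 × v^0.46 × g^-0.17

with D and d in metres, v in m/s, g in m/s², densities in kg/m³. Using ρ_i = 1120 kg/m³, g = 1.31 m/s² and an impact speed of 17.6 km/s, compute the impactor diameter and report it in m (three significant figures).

d ≈ 48.6 m

Rearranging for d: d = [D / (0.169 · 1120^0.26 · 17600^0.46 · 1.31^-0.17)]^(1/0.81).
D = 2090 m.
1120^0.26 = 6.206
17600^0.46 = 89.73
1.31^-0.17 = 0.9551
Denominator = 0.169 × 6.206 × 89.73 × 0.9551 = 89.88
D / 89.88 = 2090 / 89.88 = 23.25
d = 23.25^(1/0.81) = 23.25^1.2346 = 48.64 m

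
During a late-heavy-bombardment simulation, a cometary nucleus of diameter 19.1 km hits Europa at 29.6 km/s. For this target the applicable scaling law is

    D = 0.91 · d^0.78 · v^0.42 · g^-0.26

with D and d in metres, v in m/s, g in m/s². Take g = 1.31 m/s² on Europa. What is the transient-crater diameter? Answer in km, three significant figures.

In SI units: d = 19100 m, v = 29600 m/s.
d^0.78 = 19100^0.78 = 2184
v^0.42 = 29600^0.42 = 75.50
g^-0.26 = 1.31^-0.26 = 0.9322
D = 0.91 × 2184 × 75.50 × 0.9322 = 1.399 × 10^5 m
   = 139.9 km

D ≈ 140 km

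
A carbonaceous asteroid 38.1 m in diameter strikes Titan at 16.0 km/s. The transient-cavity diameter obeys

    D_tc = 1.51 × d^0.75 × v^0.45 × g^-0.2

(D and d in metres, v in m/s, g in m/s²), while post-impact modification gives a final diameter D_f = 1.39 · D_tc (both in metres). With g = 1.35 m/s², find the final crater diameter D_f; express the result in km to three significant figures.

D_f ≈ 2.36 km

v = 16000 m/s.
d^0.75 = 38.1^0.75 = 15.34
v^0.45 = 16000^0.45 = 77.96
g^-0.2 = 1.35^-0.2 = 0.9417
D_tc = 1.51 × 15.34 × 77.96 × 0.9417 = 1701 m
D_f = 1.39 × 1701 = 2364 m
     = 2.364 km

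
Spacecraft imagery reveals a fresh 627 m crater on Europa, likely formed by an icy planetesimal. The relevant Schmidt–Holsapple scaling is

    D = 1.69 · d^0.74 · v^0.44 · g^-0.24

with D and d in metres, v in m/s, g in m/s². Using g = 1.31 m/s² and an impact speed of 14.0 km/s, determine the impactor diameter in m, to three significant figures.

Rearranging for d: d = [D / (1.69 · 14000^0.44 · 1.31^-0.24)]^(1/0.74).
14000^0.44 = 66.73
1.31^-0.24 = 0.9372
Denominator = 1.69 × 66.73 × 0.9372 = 105.7
D / 105.7 = 627 / 105.7 = 5.932
d = 5.932^(1/0.74) = 5.932^1.3514 = 11.09 m

d ≈ 11.1 m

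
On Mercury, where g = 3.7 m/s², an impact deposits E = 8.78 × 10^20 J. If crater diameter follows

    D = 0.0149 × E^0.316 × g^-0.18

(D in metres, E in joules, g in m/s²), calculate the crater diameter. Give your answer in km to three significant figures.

D ≈ 48.9 km

E^0.316 = (8.78 × 10^20)^0.316 = 4.151 × 10^6
g^-0.18 = 3.7^-0.18 = 0.7902
D = 0.0149 × 4.151 × 10^6 × 0.7902 = 48874 m
   = 48.87 km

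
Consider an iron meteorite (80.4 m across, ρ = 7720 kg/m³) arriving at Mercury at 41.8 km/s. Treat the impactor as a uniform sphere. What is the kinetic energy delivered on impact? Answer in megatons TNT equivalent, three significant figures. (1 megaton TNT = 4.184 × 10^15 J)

E ≈ 439 Mt TNT

v = 41800 m/s.
Mass m = (π/6) ρ d³ = (π/6) × 7720 × (80.4)³ = 2.101 × 10^9 kg
E = ½ m v² = 0.5 × 2.101 × 10^9 × (41800)² = 1.835 × 10^18 J
   = 1.835 × 10^18 / 4.184×10^15 = 438.6 Mt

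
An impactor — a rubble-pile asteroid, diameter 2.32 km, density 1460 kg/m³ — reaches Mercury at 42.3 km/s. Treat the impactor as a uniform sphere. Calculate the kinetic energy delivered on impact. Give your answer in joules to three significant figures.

d = 2320 m; v = 42300 m/s.
Mass m = (π/6) ρ d³ = (π/6) × 1460 × (2320)³ = 9.546 × 10^12 kg
E = ½ m v² = 0.5 × 9.546 × 10^12 × (42300)² = 8.540 × 10^21 J

E ≈ 8.54 × 10^21 J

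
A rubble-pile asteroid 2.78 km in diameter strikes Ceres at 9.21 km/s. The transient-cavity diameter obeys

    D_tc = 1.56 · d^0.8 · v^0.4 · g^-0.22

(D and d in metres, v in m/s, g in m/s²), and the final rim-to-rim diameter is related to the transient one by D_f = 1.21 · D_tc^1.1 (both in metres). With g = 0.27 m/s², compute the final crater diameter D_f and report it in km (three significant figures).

D_f ≈ 161 km

In SI: d = 2780 m, v = 9210 m/s.
d^0.8 = 2780^0.8 = 569.2
v^0.4 = 9210^0.4 = 38.52
g^-0.22 = 0.27^-0.22 = 1.334
D_tc = 1.56 × 569.2 × 38.52 × 1.334 = 45630 m
D_f = 1.21 × (45630)^1.1 = 1.614 × 10^5 m
     = 161.4 km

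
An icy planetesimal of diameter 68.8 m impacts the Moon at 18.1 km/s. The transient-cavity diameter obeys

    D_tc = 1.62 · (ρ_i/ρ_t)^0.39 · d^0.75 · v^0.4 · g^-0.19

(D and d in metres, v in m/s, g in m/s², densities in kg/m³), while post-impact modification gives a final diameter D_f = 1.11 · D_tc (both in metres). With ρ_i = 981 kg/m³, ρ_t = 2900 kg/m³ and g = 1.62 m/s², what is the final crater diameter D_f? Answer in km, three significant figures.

v = 18100 m/s.
(ρ_i/ρ_t)^0.39 = (981/2900)^0.39 = 0.6553
d^0.75 = 68.8^0.75 = 23.89
v^0.4 = 18100^0.4 = 50.47
g^-0.19 = 1.62^-0.19 = 0.9124
D_tc = 1.62 × 0.6553 × 23.89 × 50.47 × 0.9124 = 1168 m
D_f = 1.11 × 1168 = 1296 m
     = 1.296 km

D_f ≈ 1.30 km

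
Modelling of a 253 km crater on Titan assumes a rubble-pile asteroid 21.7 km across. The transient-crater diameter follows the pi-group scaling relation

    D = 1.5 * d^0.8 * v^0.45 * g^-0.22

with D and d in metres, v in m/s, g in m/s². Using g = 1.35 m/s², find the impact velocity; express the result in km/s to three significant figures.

v ≈ 9.33 km/s

Rearranging for v: v = [D / (1.5 · 21700^0.8 · 1.35^-0.22)]^(1/0.45).
D = 253000 m.
21700^0.8 = 2946
1.35^-0.22 = 0.9361
Denominator = 1.5 × 2946 × 0.9361 = 4137
D / 4137 = 253000 / 4137 = 61.16
v = 61.16^(1/0.45) = 61.16^2.2222 = 9330 m/s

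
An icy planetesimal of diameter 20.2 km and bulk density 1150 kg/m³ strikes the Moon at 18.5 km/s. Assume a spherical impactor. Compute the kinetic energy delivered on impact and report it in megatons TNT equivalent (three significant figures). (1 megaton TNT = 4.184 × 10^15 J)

d = 20200 m; v = 18500 m/s.
Mass m = (π/6) ρ d³ = (π/6) × 1150 × (20200)³ = 4.963 × 10^15 kg
E = ½ m v² = 0.5 × 4.963 × 10^15 × (18500)² = 8.493 × 10^23 J
   = 8.493 × 10^23 / 4.184×10^15 = 2.030 × 10^8 Mt

E ≈ 2.03 × 10^8 Mt TNT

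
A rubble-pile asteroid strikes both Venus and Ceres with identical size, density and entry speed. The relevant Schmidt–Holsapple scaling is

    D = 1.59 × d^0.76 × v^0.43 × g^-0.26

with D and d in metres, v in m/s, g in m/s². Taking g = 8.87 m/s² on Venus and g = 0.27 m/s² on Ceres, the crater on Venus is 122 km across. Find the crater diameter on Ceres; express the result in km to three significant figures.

D ≈ 302 km

All impactor-dependent factors cancel in the ratio, leaving D_Ceres/D_Venus = (g_Ceres/g_Venus)^-0.26.
(0.27/8.87)^-0.26 = 0.03044^-0.26 = 2.479
D_Ceres = 2.479 × 122 km = 302 km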